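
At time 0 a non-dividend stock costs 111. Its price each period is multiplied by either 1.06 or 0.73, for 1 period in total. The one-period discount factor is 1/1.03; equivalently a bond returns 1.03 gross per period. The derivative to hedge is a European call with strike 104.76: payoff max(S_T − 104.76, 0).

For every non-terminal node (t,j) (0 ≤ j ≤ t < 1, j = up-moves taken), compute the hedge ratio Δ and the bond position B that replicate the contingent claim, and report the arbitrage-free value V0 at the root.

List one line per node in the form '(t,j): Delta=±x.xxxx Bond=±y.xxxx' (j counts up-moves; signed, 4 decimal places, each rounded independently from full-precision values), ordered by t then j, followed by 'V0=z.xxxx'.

(0,0): Delta=0.3522 Bond=-27.7052
V0=11.3857

The replicating-portfolio and risk-neutral prices coincide; use p* = (1.03−0.73)/(1.06−0.73) = 0.9091 for the latter.
Terminal values V(1,·): V(1,0)=0.0000, V(1,1)=12.9000
(0,0): S=111.0000. Δ = (V_up−V_dn)/(S_up−S_dn) = (12.9000−0.0000)/(117.6600−81.0300) = 0.3522. V = [p*·12.9000 + (1−p*)·0.0000]/1.03 = 11.3857. B = V − Δ·S = -27.7052.
Self-financing check: at every node Δ·S+B equals the discounted successor values.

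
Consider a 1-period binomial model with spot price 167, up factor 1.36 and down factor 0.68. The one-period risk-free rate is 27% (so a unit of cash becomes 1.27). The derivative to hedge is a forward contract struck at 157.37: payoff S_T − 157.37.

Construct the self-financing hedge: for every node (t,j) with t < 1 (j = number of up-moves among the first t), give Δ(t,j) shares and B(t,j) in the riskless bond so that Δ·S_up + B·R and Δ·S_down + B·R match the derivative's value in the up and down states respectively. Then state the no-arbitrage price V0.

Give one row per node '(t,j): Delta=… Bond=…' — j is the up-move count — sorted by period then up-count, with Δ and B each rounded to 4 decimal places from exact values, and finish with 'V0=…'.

Risk-neutral probability p* = (R−d)/(u−d) = (1.27−0.68)/(1.36−0.68) = 0.8676.
Payoff layer (t=1): V(1,0)=-43.8100, V(1,1)=69.7500
Node (0,0) S=167.0000: V=(p*·69.7500+(1−p*)·-43.8100)/1.27=43.0866; Δ=(69.7500−-43.8100)/(227.1200−113.5600)=1.0000; B=V−Δ·S=-123.9134
The time-0 hedge costs 43.0866, which is the no-arbitrage price.

(0,0): Delta=1.0000 Bond=-123.9134
V0=43.0866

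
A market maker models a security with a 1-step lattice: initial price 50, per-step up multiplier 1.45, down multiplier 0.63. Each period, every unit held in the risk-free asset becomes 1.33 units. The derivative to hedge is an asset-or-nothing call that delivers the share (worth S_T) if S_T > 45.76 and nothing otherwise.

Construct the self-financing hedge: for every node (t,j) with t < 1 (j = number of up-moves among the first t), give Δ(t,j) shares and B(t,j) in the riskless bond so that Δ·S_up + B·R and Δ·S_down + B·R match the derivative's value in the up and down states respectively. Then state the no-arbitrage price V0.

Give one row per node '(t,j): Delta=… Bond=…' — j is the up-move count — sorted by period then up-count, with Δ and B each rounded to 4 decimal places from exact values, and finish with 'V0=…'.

(0,0): Delta=1.7683 Bond=-41.8806
V0=46.5340

No-arbitrage ⇒ martingale measure with p* = (R−d)/(u−d) = 0.8537.
Terminal payoffs: V(1,0)=0.0000, V(1,1)=72.5000
Node (0,0) S=50.0000: V=(p*·72.5000+(1−p*)·0.0000)/1.33=46.5340; Δ=(72.5000−0.0000)/(72.5000−31.5000)=1.7683; B=V−Δ·S=-41.8806
Check: Δ(0,0)·S0 + B(0,0) = 46.5340 = V0.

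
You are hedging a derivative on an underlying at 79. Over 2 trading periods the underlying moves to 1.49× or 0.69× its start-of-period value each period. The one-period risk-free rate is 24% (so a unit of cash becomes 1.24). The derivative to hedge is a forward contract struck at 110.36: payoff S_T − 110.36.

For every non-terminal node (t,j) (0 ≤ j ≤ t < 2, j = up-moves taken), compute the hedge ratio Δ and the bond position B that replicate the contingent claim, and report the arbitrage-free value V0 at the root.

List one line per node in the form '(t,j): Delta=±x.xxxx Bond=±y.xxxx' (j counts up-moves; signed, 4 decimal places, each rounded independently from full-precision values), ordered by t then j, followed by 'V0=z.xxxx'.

No-arbitrage ⇒ martingale measure with p* = (R−d)/(u−d) = 0.6875.
Terminal values V(2,·): V(2,0)=-72.7481, V(2,1)=-29.1401, V(2,2)=65.0279
Node (1,0) S=54.5100: V=(p*·-29.1401+(1−p*)·-72.7481)/1.24=-34.4900; Δ=(-29.1401−-72.7481)/(81.2199−37.6119)=1.0000; B=V−Δ·S=-89.0000
Node (1,1) S=117.7100: V=(p*·65.0279+(1−p*)·-29.1401)/1.24=28.7100; Δ=(65.0279−-29.1401)/(175.3879−81.2199)=1.0000; B=V−Δ·S=-89.0000
Node (0,0) S=79.0000: V=(p*·28.7100+(1−p*)·-34.4900)/1.24=7.2258; Δ=(28.7100−-34.4900)/(117.7100−54.5100)=1.0000; B=V−Δ·S=-71.7742
Check: Δ(0,0)·S0 + B(0,0) = 7.2258 = V0.

(0,0): Delta=1.0000 Bond=-71.7742
(1,0): Delta=1.0000 Bond=-89.0000
(1,1): Delta=1.0000 Bond=-89.0000
V0=7.2258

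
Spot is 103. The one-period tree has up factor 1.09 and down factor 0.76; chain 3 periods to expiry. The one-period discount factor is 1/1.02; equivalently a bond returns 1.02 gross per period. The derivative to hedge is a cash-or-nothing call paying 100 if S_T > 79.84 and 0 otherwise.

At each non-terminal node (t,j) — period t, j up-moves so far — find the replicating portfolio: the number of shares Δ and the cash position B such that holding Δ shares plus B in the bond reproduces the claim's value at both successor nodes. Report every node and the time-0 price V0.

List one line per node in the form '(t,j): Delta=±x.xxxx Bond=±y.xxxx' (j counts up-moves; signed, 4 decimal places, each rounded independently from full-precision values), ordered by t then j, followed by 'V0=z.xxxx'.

(0,0): Delta=0.9452 Bond=-14.0442
(1,0): Delta=2.9902 Bond=-174.4049
(1,1): Delta=0.5613 Bond=28.7733
(2,0): Delta=0.0000 Bond=0.0000
(2,1): Delta=3.5515 Bond=-225.7873
(2,2): Delta=0.0000 Bond=98.0392
V0=83.3110

No-arbitrage ⇒ martingale measure with p* = (R−d)/(u−d) = 0.7879.
Terminal values V(3,·): V(3,0)=0.0000, V(3,1)=0.0000, V(3,2)=100.0000, V(3,3)=100.0000
Node (2,0) S=59.4928: V=(p*·0.0000+(1−p*)·0.0000)/1.02=0.0000; Δ=(0.0000−0.0000)/(64.8472−45.2145)=0.0000; B=V−Δ·S=0.0000
Node (2,1) S=85.3252: V=(p*·100.0000+(1−p*)·0.0000)/1.02=77.2430; Δ=(100.0000−0.0000)/(93.0045−64.8472)=3.5515; B=V−Δ·S=-225.7873
Node (2,2) S=122.3743: V=(p*·100.0000+(1−p*)·100.0000)/1.02=98.0392; Δ=(100.0000−100.0000)/(133.3880−93.0045)=0.0000; B=V−Δ·S=98.0392
Node (1,0) S=78.2800: V=(p*·77.2430+(1−p*)·0.0000)/1.02=59.6648; Δ=(77.2430−0.0000)/(85.3252−59.4928)=2.9902; B=V−Δ·S=-174.4049
Node (1,1) S=112.2700: V=(p*·98.0392+(1−p*)·77.2430)/1.02=91.7921; Δ=(98.0392−77.2430)/(122.3743−85.3252)=0.5613; B=V−Δ·S=28.7733
Node (0,0) S=103.0000: V=(p*·91.7921+(1−p*)·59.6648)/1.02=83.3110; Δ=(91.7921−59.6648)/(112.2700−78.2800)=0.9452; B=V−Δ·S=-14.0442
Check: Δ(0,0)·S0 + B(0,0) = 83.3110 = V0.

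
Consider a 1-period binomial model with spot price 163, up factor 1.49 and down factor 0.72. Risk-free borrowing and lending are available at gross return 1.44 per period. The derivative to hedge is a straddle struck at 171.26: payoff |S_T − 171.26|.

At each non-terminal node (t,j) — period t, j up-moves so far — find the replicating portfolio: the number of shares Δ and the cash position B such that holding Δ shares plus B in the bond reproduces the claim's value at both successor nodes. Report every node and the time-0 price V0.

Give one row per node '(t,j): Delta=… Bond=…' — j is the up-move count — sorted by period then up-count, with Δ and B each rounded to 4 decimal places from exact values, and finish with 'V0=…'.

No-arbitrage ⇒ martingale measure with p* = (R−d)/(u−d) = 0.9351.
Terminal values V(1,·): V(1,0)=53.9000, V(1,1)=71.6100
Node (0,0) S=163.0000: V=(p*·71.6100+(1−p*)·53.9000)/1.44=48.9306; Δ=(71.6100−53.9000)/(242.8700−117.3600)=0.1411; B=V−Δ·S=25.9306
Each (Δ,B) replicates both successor values, so the strategy is self-financing and V0 is arbitrage-free.

(0,0): Delta=0.1411 Bond=25.9306
V0=48.9306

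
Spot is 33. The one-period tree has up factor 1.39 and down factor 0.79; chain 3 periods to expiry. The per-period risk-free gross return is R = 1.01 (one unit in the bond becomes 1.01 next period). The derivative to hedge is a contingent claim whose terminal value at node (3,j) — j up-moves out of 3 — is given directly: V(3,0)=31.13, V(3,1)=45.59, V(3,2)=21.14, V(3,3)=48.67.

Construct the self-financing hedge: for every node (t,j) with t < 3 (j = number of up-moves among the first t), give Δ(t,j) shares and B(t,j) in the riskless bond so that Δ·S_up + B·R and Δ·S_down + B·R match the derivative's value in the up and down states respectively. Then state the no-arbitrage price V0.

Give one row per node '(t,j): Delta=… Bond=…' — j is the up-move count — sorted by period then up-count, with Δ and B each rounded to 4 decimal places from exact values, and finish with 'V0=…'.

(0,0): Delta=-0.0918 Bond=37.7990
(1,0): Delta=0.0122 Bond=35.4650
(1,1): Delta=-0.1939 Bond=42.8612
(2,0): Delta=1.1702 Bond=11.9713
(2,1): Delta=-1.1245 Bond=77.0124
(2,2): Delta=0.7196 Bond=-14.9583
V0=34.7693

Under the risk-neutral measure, an up-move has probability p* = (R−d)/(u−d) = 0.3667 and values discount at R = 1.01.
Terminal payoffs: V(3,0)=31.1300, V(3,1)=45.5900, V(3,2)=21.1400, V(3,3)=48.6700
(2,0): S=20.5953. Δ = (V_up−V_dn)/(S_up−S_dn) = (45.5900−31.1300)/(28.6275−16.2703) = 1.1702. V = [p*·45.5900 + (1−p*)·31.1300]/1.01 = 36.0713. B = V − Δ·S = 11.9713.
(2,1): S=36.2373. Δ = (V_up−V_dn)/(S_up−S_dn) = (21.1400−45.5900)/(50.3698−28.6275) = -1.1245. V = [p*·21.1400 + (1−p*)·45.5900]/1.01 = 36.2624. B = V − Δ·S = 77.0124.
(2,2): S=63.7593. Δ = (V_up−V_dn)/(S_up−S_dn) = (48.6700−21.1400)/(88.6254−50.3698) = 0.7196. V = [p*·48.6700 + (1−p*)·21.1400]/1.01 = 30.9251. B = V − Δ·S = -14.9583.
(1,0): S=26.0700. Δ = (V_up−V_dn)/(S_up−S_dn) = (36.2624−36.0713)/(36.2373−20.5953) = 0.0122. V = [p*·36.2624 + (1−p*)·36.0713]/1.01 = 35.7835. B = V − Δ·S = 35.4650.
(1,1): S=45.8700. Δ = (V_up−V_dn)/(S_up−S_dn) = (30.9251−36.2624)/(63.7593−36.2373) = -0.1939. V = [p*·30.9251 + (1−p*)·36.2624]/1.01 = 33.9657. B = V − Δ·S = 42.8612.
(0,0): S=33.0000. Δ = (V_up−V_dn)/(S_up−S_dn) = (33.9657−35.7835)/(45.8700−26.0700) = -0.0918. V = [p*·33.9657 + (1−p*)·35.7835]/1.01 = 34.7693. B = V − Δ·S = 37.7990.
The time-0 hedge costs 34.7693, which is the no-arbitrage price.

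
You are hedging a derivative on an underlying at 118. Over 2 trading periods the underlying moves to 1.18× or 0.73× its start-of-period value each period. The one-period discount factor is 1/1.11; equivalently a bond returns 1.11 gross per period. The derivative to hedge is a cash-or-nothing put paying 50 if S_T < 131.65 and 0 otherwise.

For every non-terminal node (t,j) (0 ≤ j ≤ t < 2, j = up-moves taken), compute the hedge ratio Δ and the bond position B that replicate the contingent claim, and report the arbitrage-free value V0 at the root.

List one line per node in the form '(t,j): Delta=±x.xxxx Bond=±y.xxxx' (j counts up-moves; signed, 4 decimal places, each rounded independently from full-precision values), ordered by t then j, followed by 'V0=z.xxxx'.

(0,0): Delta=-0.7163 Bond=96.1722
(1,0): Delta=0.0000 Bond=45.0450
(1,1): Delta=-0.7980 Bond=118.1181
V0=11.6433

Risk-neutral probability p* = (R−d)/(u−d) = (1.11−0.73)/(1.18−0.73) = 0.8444.
Terminal payoffs: V(2,0)=50.0000, V(2,1)=50.0000, V(2,2)=0.0000
  t=1,j=0: stock 86.1400 → up 101.6452 (V=50.0000), down 62.8822 (V=50.0000). Price 45.0450; hedge Δ=0.0000, bond B=45.0450.
  t=1,j=1: stock 139.2400 → up 164.3032 (V=0.0000), down 101.6452 (V=50.0000). Price 7.0070; hedge Δ=-0.7980, bond B=118.1181.
  t=0,j=0: stock 118.0000 → up 139.2400 (V=7.0070), down 86.1400 (V=45.0450). Price 11.6433; hedge Δ=-0.7163, bond B=96.1722.
Each (Δ,B) replicates both successor values, so the strategy is self-financing and V0 is arbitrage-free.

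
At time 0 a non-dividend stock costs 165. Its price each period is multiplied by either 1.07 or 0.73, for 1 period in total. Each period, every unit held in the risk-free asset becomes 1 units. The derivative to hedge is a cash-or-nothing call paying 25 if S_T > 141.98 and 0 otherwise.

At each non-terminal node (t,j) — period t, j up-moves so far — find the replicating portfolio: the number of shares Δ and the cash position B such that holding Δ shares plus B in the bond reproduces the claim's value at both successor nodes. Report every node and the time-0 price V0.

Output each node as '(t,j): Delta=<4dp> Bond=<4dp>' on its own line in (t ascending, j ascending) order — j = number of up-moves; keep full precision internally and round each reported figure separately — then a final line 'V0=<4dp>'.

(0,0): Delta=0.4456 Bond=-53.6765
V0=19.8529

The replicating-portfolio and risk-neutral prices coincide; use p* = (1−0.73)/(1.07−0.73) = 0.7941 for the latter.
Terminal values V(1,·): V(1,0)=0.0000, V(1,1)=25.0000
Node (0,0) S=165.0000: V=(p*·25.0000+(1−p*)·0.0000)/1=19.8529; Δ=(25.0000−0.0000)/(176.5500−120.4500)=0.4456; B=V−Δ·S=-53.6765
Root portfolio cost Δ·165+B reproduces V0=19.8529.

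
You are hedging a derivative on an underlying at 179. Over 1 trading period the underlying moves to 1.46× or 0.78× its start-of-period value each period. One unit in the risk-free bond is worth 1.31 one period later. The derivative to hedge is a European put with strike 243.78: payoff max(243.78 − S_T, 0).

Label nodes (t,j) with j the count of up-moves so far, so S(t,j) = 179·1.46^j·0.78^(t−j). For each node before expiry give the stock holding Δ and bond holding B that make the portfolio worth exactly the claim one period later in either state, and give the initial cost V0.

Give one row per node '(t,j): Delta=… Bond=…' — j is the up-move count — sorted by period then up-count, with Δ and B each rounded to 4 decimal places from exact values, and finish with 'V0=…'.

Under the risk-neutral measure, an up-move has probability p* = (R−d)/(u−d) = 0.7794 and values discount at R = 1.31.
Payoff layer (t=1): V(1,0)=104.1600, V(1,1)=0.0000
Node (0,0) S=179.0000: V=(p*·0.0000+(1−p*)·104.1600)/1.31=17.5393; Δ=(0.0000−104.1600)/(261.3400−139.6200)=-0.8557; B=V−Δ·S=170.7158
The time-0 hedge costs 17.5393, which is the no-arbitrage price.

(0,0): Delta=-0.8557 Bond=170.7158
V0=17.5393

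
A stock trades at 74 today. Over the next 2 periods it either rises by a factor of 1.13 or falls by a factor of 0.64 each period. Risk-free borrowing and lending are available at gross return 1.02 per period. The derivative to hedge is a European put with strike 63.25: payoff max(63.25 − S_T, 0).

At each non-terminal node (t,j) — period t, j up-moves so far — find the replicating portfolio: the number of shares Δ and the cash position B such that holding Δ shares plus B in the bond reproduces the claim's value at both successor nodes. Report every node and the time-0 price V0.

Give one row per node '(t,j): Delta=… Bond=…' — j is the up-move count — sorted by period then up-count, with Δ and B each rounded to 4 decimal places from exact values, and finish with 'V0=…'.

(0,0): Delta=-0.3449 Bond=30.3787
(1,0): Delta=-1.0000 Bond=62.0098
(1,1): Delta=-0.2375 Bond=22.0058
V0=4.8529

Since d<R<u, set p* = (R−d)/(u−d) = 0.7755; price each node as the discounted p*-expectation of its children.
Terminal values V(2,·): V(2,0)=32.9396, V(2,1)=9.7332, V(2,2)=0.0000
Node (1,0) S=47.3600: V=(p*·9.7332+(1−p*)·32.9396)/1.02=14.6498; Δ=(9.7332−32.9396)/(53.5168−30.3104)=-1.0000; B=V−Δ·S=62.0098
Node (1,1) S=83.6200: V=(p*·0.0000+(1−p*)·9.7332)/1.02=2.1422; Δ=(0.0000−9.7332)/(94.4906−53.5168)=-0.2375; B=V−Δ·S=22.0058
Node (0,0) S=74.0000: V=(p*·2.1422+(1−p*)·14.6498)/1.02=4.8529; Δ=(2.1422−14.6498)/(83.6200−47.3600)=-0.3449; B=V−Δ·S=30.3787
The time-0 hedge costs 4.8529, which is the no-arbitrage price.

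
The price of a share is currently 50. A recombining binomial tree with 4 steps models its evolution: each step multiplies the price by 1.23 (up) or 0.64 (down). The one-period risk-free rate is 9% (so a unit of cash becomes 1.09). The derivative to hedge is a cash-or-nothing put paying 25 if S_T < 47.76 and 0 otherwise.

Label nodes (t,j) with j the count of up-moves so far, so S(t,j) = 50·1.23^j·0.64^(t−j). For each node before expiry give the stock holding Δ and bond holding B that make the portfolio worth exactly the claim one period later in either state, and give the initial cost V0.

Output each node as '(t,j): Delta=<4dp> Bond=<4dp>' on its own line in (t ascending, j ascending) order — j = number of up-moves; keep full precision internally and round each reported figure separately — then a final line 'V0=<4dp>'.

Under the risk-neutral measure, an up-move has probability p* = (R−d)/(u−d) = 0.7627 and values discount at R = 1.09.
Payoff layer (t=4): V(4,0)=25.0000, V(4,1)=25.0000, V(4,2)=25.0000, V(4,3)=0.0000, V(4,4)=0.0000
(3,0): S=13.1072. Δ = (V_up−V_dn)/(S_up−S_dn) = (25.0000−25.0000)/(16.1219−8.3886) = 0.0000. V = [p*·25.0000 + (1−p*)·25.0000]/1.09 = 22.9358. B = V − Δ·S = 22.9358.
(3,1): S=25.1904. Δ = (V_up−V_dn)/(S_up−S_dn) = (25.0000−25.0000)/(30.9842−16.1219) = 0.0000. V = [p*·25.0000 + (1−p*)·25.0000]/1.09 = 22.9358. B = V − Δ·S = 22.9358.
(3,2): S=48.4128. Δ = (V_up−V_dn)/(S_up−S_dn) = (0.0000−25.0000)/(59.5477−30.9842) = -0.8752. V = [p*·0.0000 + (1−p*)·25.0000]/1.09 = 5.4424. B = V − Δ·S = 47.8153.
(3,3): S=93.0433. Δ = (V_up−V_dn)/(S_up−S_dn) = (0.0000−0.0000)/(114.4433−59.5477) = 0.0000. V = [p*·0.0000 + (1−p*)·0.0000]/1.09 = 0.0000. B = V − Δ·S = 0.0000.
(2,0): S=20.4800. Δ = (V_up−V_dn)/(S_up−S_dn) = (22.9358−22.9358)/(25.1904−13.1072) = 0.0000. V = [p*·22.9358 + (1−p*)·22.9358]/1.09 = 21.0420. B = V − Δ·S = 21.0420.
(2,1): S=39.3600. Δ = (V_up−V_dn)/(S_up−S_dn) = (5.4424−22.9358)/(48.4128−25.1904) = -0.7533. V = [p*·5.4424 + (1−p*)·22.9358]/1.09 = 8.8013. B = V − Δ·S = 38.4511.
(2,2): S=75.6450. Δ = (V_up−V_dn)/(S_up−S_dn) = (0.0000−5.4424)/(93.0433−48.4128) = -0.1219. V = [p*·0.0000 + (1−p*)·5.4424]/1.09 = 1.1848. B = V − Δ·S = 10.4092.
(1,0): S=32.0000. Δ = (V_up−V_dn)/(S_up−S_dn) = (8.8013−21.0420)/(39.3600−20.4800) = -0.6483. V = [p*·8.8013 + (1−p*)·21.0420]/1.09 = 10.7393. B = V − Δ·S = 31.4863.
(1,1): S=61.5000. Δ = (V_up−V_dn)/(S_up−S_dn) = (1.1848−8.8013)/(75.6450−39.3600) = -0.2099. V = [p*·1.1848 + (1−p*)·8.8013]/1.09 = 2.7450. B = V − Δ·S = 15.6543.
(0,0): S=50.0000. Δ = (V_up−V_dn)/(S_up−S_dn) = (2.7450−10.7393)/(61.5000−32.0000) = -0.2710. V = [p*·2.7450 + (1−p*)·10.7393]/1.09 = 4.2587. B = V − Δ·S = 17.8083.
Root portfolio cost Δ·50+B reproduces V0=4.2587.

(0,0): Delta=-0.2710 Bond=17.8083
(1,0): Delta=-0.6483 Bond=31.4863
(1,1): Delta=-0.2099 Bond=15.6543
(2,0): Delta=0.0000 Bond=21.0420
(2,1): Delta=-0.7533 Bond=38.4511
(2,2): Delta=-0.1219 Bond=10.4092
(3,0): Delta=0.0000 Bond=22.9358
(3,1): Delta=0.0000 Bond=22.9358
(3,2): Delta=-0.8752 Bond=47.8153
(3,3): Delta=0.0000 Bond=0.0000
V0=4.2587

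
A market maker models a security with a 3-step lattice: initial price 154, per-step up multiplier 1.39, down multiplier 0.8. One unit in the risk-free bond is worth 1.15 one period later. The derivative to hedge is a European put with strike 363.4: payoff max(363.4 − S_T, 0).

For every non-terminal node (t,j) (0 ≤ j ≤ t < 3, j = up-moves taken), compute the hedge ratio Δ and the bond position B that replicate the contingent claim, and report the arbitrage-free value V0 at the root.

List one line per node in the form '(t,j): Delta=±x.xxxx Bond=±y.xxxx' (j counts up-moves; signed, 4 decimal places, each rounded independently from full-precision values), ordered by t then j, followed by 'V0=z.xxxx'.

No-arbitrage ⇒ martingale measure with p* = (R−d)/(u−d) = 0.5932.
Terminal payoffs: V(3,0)=284.5520, V(3,1)=226.4016, V(3,2)=125.3653, V(3,3)=0.0000
Node (2,0) S=98.5600: V=(p*·226.4016+(1−p*)·284.5520)/1.15=217.4400; Δ=(226.4016−284.5520)/(136.9984−78.8480)=-1.0000; B=V−Δ·S=316.0000
Node (2,1) S=171.2480: V=(p*·125.3653+(1−p*)·226.4016)/1.15=144.7520; Δ=(125.3653−226.4016)/(238.0347−136.9984)=-1.0000; B=V−Δ·S=316.0000
Node (2,2) S=297.5434: V=(p*·0.0000+(1−p*)·125.3653)/1.15=44.3444; Δ=(0.0000−125.3653)/(413.5853−238.0347)=-0.7141; B=V−Δ·S=256.8279
Node (1,0) S=123.2000: V=(p*·144.7520+(1−p*)·217.4400)/1.15=151.5826; Δ=(144.7520−217.4400)/(171.2480−98.5600)=-1.0000; B=V−Δ·S=274.7826
Node (1,1) S=214.0600: V=(p*·44.3444+(1−p*)·144.7520)/1.15=74.0767; Δ=(44.3444−144.7520)/(297.5434−171.2480)=-0.7950; B=V−Δ·S=244.2591
Node (0,0) S=154.0000: V=(p*·74.0767+(1−p*)·151.5826)/1.15=91.8300; Δ=(74.0767−151.5826)/(214.0600−123.2000)=-0.8530; B=V−Δ·S=223.1960
Root portfolio cost Δ·154+B reproduces V0=91.8300.

(0,0): Delta=-0.8530 Bond=223.1960
(1,0): Delta=-1.0000 Bond=274.7826
(1,1): Delta=-0.7950 Bond=244.2591
(2,0): Delta=-1.0000 Bond=316.0000
(2,1): Delta=-1.0000 Bond=316.0000
(2,2): Delta=-0.7141 Bond=256.8279
V0=91.8300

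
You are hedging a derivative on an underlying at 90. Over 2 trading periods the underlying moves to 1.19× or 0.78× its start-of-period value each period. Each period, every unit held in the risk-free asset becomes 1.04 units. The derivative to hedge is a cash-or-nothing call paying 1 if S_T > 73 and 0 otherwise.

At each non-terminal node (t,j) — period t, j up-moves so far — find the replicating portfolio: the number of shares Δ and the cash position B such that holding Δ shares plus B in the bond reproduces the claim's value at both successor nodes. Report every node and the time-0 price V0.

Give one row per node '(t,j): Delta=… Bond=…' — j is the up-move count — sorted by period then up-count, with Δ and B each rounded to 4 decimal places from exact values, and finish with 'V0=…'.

(0,0): Delta=0.0095 Bond=-0.0572
(1,0): Delta=0.0347 Bond=-1.8293
(1,1): Delta=0.0000 Bond=0.9615
V0=0.8008

Since d<R<u, set p* = (R−d)/(u−d) = 0.6341; price each node as the discounted p*-expectation of its children.
Terminal values V(2,·): V(2,0)=0.0000, V(2,1)=1.0000, V(2,2)=1.0000
(1,0): S=70.2000. Δ = (V_up−V_dn)/(S_up−S_dn) = (1.0000−0.0000)/(83.5380−54.7560) = 0.0347. V = [p*·1.0000 + (1−p*)·0.0000]/1.04 = 0.6098. B = V − Δ·S = -1.8293.
(1,1): S=107.1000. Δ = (V_up−V_dn)/(S_up−S_dn) = (1.0000−1.0000)/(127.4490−83.5380) = 0.0000. V = [p*·1.0000 + (1−p*)·1.0000]/1.04 = 0.9615. B = V − Δ·S = 0.9615.
(0,0): S=90.0000. Δ = (V_up−V_dn)/(S_up−S_dn) = (0.9615−0.6098)/(107.1000−70.2000) = 0.0095. V = [p*·0.9615 + (1−p*)·0.6098]/1.04 = 0.8008. B = V − Δ·S = -0.0572.
Check: Δ(0,0)·S0 + B(0,0) = 0.8008 = V0.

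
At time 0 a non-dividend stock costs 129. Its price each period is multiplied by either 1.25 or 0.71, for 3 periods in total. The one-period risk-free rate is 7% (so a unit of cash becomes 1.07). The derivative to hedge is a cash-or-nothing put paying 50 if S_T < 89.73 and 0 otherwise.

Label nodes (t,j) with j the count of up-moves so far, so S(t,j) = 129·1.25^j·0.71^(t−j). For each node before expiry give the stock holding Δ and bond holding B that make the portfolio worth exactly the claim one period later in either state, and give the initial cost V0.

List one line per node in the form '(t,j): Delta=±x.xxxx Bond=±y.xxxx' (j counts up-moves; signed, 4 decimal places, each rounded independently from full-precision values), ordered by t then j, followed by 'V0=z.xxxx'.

The replicating-portfolio and risk-neutral prices coincide; use p* = (1.07−0.71)/(1.25−0.71) = 0.6667 for the latter.
Payoff layer (t=3): V(3,0)=50.0000, V(3,1)=50.0000, V(3,2)=0.0000, V(3,3)=0.0000
(2,0): S=65.0289. Δ = (V_up−V_dn)/(S_up−S_dn) = (50.0000−50.0000)/(81.2861−46.1705) = 0.0000. V = [p*·50.0000 + (1−p*)·50.0000]/1.07 = 46.7290. B = V − Δ·S = 46.7290.
(2,1): S=114.4875. Δ = (V_up−V_dn)/(S_up−S_dn) = (0.0000−50.0000)/(143.1094−81.2861) = -0.8088. V = [p*·0.0000 + (1−p*)·50.0000]/1.07 = 15.5763. B = V − Δ·S = 108.1689.
(2,2): S=201.5625. Δ = (V_up−V_dn)/(S_up−S_dn) = (0.0000−0.0000)/(251.9531−143.1094) = 0.0000. V = [p*·0.0000 + (1−p*)·0.0000]/1.07 = 0.0000. B = V − Δ·S = 0.0000.
(1,0): S=91.5900. Δ = (V_up−V_dn)/(S_up−S_dn) = (15.5763−46.7290)/(114.4875−65.0289) = -0.6299. V = [p*·15.5763 + (1−p*)·46.7290]/1.07 = 24.2622. B = V − Δ·S = 81.9523.
(1,1): S=161.2500. Δ = (V_up−V_dn)/(S_up−S_dn) = (0.0000−15.5763)/(201.5625−114.4875) = -0.1789. V = [p*·0.0000 + (1−p*)·15.5763]/1.07 = 4.8524. B = V − Δ·S = 33.6975.
(0,0): S=129.0000. Δ = (V_up−V_dn)/(S_up−S_dn) = (4.8524−24.2622)/(161.2500−91.5900) = -0.2786. V = [p*·4.8524 + (1−p*)·24.2622]/1.07 = 10.5816. B = V − Δ·S = 46.5256.
Check: Δ(0,0)·S0 + B(0,0) = 10.5816 = V0.

(0,0): Delta=-0.2786 Bond=46.5256
(1,0): Delta=-0.6299 Bond=81.9523
(1,1): Delta=-0.1789 Bond=33.6975
(2,0): Delta=0.0000 Bond=46.7290
(2,1): Delta=-0.8088 Bond=108.1689
(2,2): Delta=0.0000 Bond=0.0000
V0=10.5816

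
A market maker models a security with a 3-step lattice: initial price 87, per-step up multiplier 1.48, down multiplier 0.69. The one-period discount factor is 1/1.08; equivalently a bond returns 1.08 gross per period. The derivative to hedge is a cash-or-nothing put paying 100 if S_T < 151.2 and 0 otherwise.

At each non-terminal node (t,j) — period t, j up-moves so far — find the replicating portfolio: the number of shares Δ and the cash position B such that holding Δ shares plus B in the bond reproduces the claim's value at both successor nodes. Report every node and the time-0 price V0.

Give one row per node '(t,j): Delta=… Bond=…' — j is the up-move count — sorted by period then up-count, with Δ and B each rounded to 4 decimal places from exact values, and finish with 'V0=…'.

Risk-neutral probability p* = (R−d)/(u−d) = (1.08−0.69)/(1.48−0.69) = 0.4937.
Terminal values V(3,·): V(3,0)=100.0000, V(3,1)=100.0000, V(3,2)=100.0000, V(3,3)=0.0000
  t=2,j=0: stock 41.4207 → up 61.3026 (V=100.0000), down 28.5803 (V=100.0000). Price 92.5926; hedge Δ=0.0000, bond B=92.5926.
  t=2,j=1: stock 88.8444 → up 131.4897 (V=100.0000), down 61.3026 (V=100.0000). Price 92.5926; hedge Δ=0.0000, bond B=92.5926.
  t=2,j=2: stock 190.5648 → up 282.0359 (V=0.0000), down 131.4897 (V=100.0000). Price 46.8823; hedge Δ=-0.6642, bond B=173.4646.
  t=1,j=0: stock 60.0300 → up 88.8444 (V=92.5926), down 41.4207 (V=92.5926). Price 85.7339; hedge Δ=0.0000, bond B=85.7339.
  t=1,j=1: stock 128.7600 → up 190.5648 (V=46.8823), down 88.8444 (V=92.5926). Price 64.8396; hedge Δ=-0.4494, bond B=122.7007.
  t=0,j=0: stock 87.0000 → up 128.7600 (V=64.8396), down 60.0300 (V=85.7339). Price 69.8324; hedge Δ=-0.3040, bond B=96.2809.
The time-0 hedge costs 69.8324, which is the no-arbitrage price.

(0,0): Delta=-0.3040 Bond=96.2809
(1,0): Delta=0.0000 Bond=85.7339
(1,1): Delta=-0.4494 Bond=122.7007
(2,0): Delta=0.0000 Bond=92.5926
(2,1): Delta=0.0000 Bond=92.5926
(2,2): Delta=-0.6642 Bond=173.4646
V0=69.8324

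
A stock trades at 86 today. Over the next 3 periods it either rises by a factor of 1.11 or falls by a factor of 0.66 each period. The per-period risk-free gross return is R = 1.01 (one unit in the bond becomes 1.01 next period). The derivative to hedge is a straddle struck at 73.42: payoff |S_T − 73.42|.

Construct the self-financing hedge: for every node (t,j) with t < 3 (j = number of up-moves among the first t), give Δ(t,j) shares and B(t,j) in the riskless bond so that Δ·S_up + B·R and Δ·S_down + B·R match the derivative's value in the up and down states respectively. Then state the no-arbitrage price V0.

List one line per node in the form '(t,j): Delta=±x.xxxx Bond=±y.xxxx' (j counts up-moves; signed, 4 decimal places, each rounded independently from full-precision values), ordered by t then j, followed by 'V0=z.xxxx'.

Risk-neutral probability p* = (R−d)/(u−d) = (1.01−0.66)/(1.11−0.66) = 0.7778.
At expiry t=3: V(3,0)=48.6953, V(3,1)=31.8376, V(3,2)=3.4860, V(3,3)=44.1963
  t=2,j=0: stock 37.4616 → up 41.5824 (V=31.8376), down 24.7247 (V=48.6953). Price 35.2315; hedge Δ=-1.0000, bond B=72.6931.
  t=2,j=1: stock 63.0036 → up 69.9340 (V=3.4860), down 41.5824 (V=31.8376). Price 9.6895; hedge Δ=-1.0000, bond B=72.6931.
  t=2,j=2: stock 105.9606 → up 117.6163 (V=44.1963), down 69.9340 (V=3.4860). Price 34.8015; hedge Δ=0.8538, bond B=-55.6657.
  t=1,j=0: stock 56.7600 → up 63.0036 (V=9.6895), down 37.4616 (V=35.2315). Price 15.2133; hedge Δ=-1.0000, bond B=71.9733.
  t=1,j=1: stock 95.4600 → up 105.9606 (V=34.8015), down 63.0036 (V=9.6895). Price 28.9318; hedge Δ=0.5846, bond B=-26.8728.
  t=0,j=0: stock 86.0000 → up 95.4600 (V=28.9318), down 56.7600 (V=15.2133). Price 25.6269; hedge Δ=0.3545, bond B=-4.8584.
Root portfolio cost Δ·86+B reproduces V0=25.6269.

(0,0): Delta=0.3545 Bond=-4.8584
(1,0): Delta=-1.0000 Bond=71.9733
(1,1): Delta=0.5846 Bond=-26.8728
(2,0): Delta=-1.0000 Bond=72.6931
(2,1): Delta=-1.0000 Bond=72.6931
(2,2): Delta=0.8538 Bond=-55.6657
V0=25.6269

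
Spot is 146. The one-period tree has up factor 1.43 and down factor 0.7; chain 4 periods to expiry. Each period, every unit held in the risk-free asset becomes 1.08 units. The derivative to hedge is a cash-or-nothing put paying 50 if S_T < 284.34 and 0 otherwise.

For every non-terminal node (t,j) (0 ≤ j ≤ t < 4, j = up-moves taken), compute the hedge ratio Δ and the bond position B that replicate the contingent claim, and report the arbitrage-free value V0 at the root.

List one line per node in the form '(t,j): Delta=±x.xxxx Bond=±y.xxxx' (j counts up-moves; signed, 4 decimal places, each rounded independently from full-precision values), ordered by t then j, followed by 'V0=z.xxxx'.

(0,0): Delta=-0.1451 Bond=45.3029
(1,0): Delta=-0.1557 Bond=50.0049
(1,1): Delta=-0.1404 Bond=47.9345
(2,0): Delta=0.0000 Bond=42.8669
(2,1): Delta=-0.2259 Bond=64.2642
(2,2): Delta=-0.1018 Bond=40.2607
(3,0): Delta=0.0000 Bond=46.2963
(3,1): Delta=0.0000 Bond=46.2963
(3,2): Delta=-0.3277 Bond=90.6900
(3,3): Delta=0.0000 Bond=0.0000
V0=24.1113

No-arbitrage ⇒ martingale measure with p* = (R−d)/(u−d) = 0.5205.
Terminal payoffs: V(4,0)=50.0000, V(4,1)=50.0000, V(4,2)=50.0000, V(4,3)=0.0000, V(4,4)=0.0000
  t=3,j=0: stock 50.0780 → up 71.6115 (V=50.0000), down 35.0546 (V=50.0000). Price 46.2963; hedge Δ=0.0000, bond B=46.2963.
  t=3,j=1: stock 102.3022 → up 146.2921 (V=50.0000), down 71.6115 (V=50.0000). Price 46.2963; hedge Δ=0.0000, bond B=46.2963.
  t=3,j=2: stock 208.9888 → up 298.8540 (V=0.0000), down 146.2921 (V=50.0000). Price 22.1969; hedge Δ=-0.3277, bond B=90.6900.
  t=3,j=3: stock 426.9342 → up 610.5159 (V=0.0000), down 298.8540 (V=0.0000). Price 0.0000; hedge Δ=0.0000, bond B=0.0000.
  t=2,j=0: stock 71.5400 → up 102.3022 (V=46.2963), down 50.0780 (V=46.2963). Price 42.8669; hedge Δ=0.0000, bond B=42.8669.
  t=2,j=1: stock 146.1460 → up 208.9888 (V=22.1969), down 102.3022 (V=46.2963). Price 31.2513; hedge Δ=-0.2259, bond B=64.2642.
  t=2,j=2: stock 298.5554 → up 426.9342 (V=0.0000), down 208.9888 (V=22.1969). Price 9.8540; hedge Δ=-0.1018, bond B=40.2607.
  t=1,j=0: stock 102.2000 → up 146.1460 (V=31.2513), down 71.5400 (V=42.8669). Price 34.0930; hedge Δ=-0.1557, bond B=50.0049.
  t=1,j=1: stock 208.7800 → up 298.5554 (V=9.8540), down 146.1460 (V=31.2513). Price 18.6231; hedge Δ=-0.1404, bond B=47.9345.
  t=0,j=0: stock 146.0000 → up 208.7800 (V=18.6231), down 102.2000 (V=34.0930). Price 24.1113; hedge Δ=-0.1451, bond B=45.3029.
Self-financing check: at every node Δ·S+B equals the discounted successor values.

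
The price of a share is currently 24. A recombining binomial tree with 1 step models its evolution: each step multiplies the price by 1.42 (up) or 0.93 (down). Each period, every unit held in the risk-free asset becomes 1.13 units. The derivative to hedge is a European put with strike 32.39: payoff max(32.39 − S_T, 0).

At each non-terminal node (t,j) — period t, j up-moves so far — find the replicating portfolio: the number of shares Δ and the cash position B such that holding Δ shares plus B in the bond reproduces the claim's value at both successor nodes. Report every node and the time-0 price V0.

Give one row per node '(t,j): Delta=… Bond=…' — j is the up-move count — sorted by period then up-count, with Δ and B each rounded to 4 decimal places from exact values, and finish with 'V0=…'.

Since d<R<u, set p* = (R−d)/(u−d) = 0.4082; price each node as the discounted p*-expectation of its children.
Terminal values V(1,·): V(1,0)=10.0700, V(1,1)=0.0000
Node (0,0) S=24.0000: V=(p*·0.0000+(1−p*)·10.0700)/1.13=5.2742; Δ=(0.0000−10.0700)/(34.0800−22.3200)=-0.8563; B=V−Δ·S=25.8252
Self-financing check: at every node Δ·S+B equals the discounted successor values.

(0,0): Delta=-0.8563 Bond=25.8252
V0=5.2742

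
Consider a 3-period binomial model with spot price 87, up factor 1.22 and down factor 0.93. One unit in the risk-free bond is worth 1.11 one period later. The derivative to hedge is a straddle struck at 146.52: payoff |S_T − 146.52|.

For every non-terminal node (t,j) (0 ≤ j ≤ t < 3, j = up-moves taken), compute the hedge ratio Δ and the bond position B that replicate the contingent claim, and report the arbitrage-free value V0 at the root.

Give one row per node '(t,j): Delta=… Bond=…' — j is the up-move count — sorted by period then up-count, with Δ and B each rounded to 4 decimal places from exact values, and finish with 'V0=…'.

(0,0): Delta=-0.7160 Bond=86.4312
(1,0): Delta=-1.0000 Bond=118.9189
(1,1): Delta=-0.5837 Bond=81.8951
(2,0): Delta=-1.0000 Bond=132.0000
(2,1): Delta=-1.0000 Bond=132.0000
(2,2): Delta=-0.3897 Bond=65.7890
V0=24.1412

The replicating-portfolio and risk-neutral prices coincide; use p* = (1.11−0.93)/(1.22−0.93) = 0.6207 for the latter.
At expiry t=3: V(3,0)=76.5409, V(3,1)=54.7195, V(3,2)=26.0936, V(3,3)=11.4588
(2,0): S=75.2463. Δ = (V_up−V_dn)/(S_up−S_dn) = (54.7195−76.5409)/(91.8005−69.9791) = -1.0000. V = [p*·54.7195 + (1−p*)·76.5409]/1.11 = 56.7537. B = V − Δ·S = 132.0000.
(2,1): S=98.7102. Δ = (V_up−V_dn)/(S_up−S_dn) = (26.0936−54.7195)/(120.4264−91.8005) = -1.0000. V = [p*·26.0936 + (1−p*)·54.7195]/1.11 = 33.2898. B = V − Δ·S = 132.0000.
(2,2): S=129.4908. Δ = (V_up−V_dn)/(S_up−S_dn) = (11.4588−26.0936)/(157.9788−120.4264) = -0.3897. V = [p*·11.4588 + (1−p*)·26.0936]/1.11 = 15.3242. B = V − Δ·S = 65.7890.
(1,0): S=80.9100. Δ = (V_up−V_dn)/(S_up−S_dn) = (33.2898−56.7537)/(98.7102−75.2463) = -1.0000. V = [p*·33.2898 + (1−p*)·56.7537]/1.11 = 38.0089. B = V − Δ·S = 118.9189.
(1,1): S=106.1400. Δ = (V_up−V_dn)/(S_up−S_dn) = (15.3242−33.2898)/(129.4908−98.7102) = -0.5837. V = [p*·15.3242 + (1−p*)·33.2898]/1.11 = 19.9448. B = V − Δ·S = 81.8951.
(0,0): S=87.0000. Δ = (V_up−V_dn)/(S_up−S_dn) = (19.9448−38.0089)/(106.1400−80.9100) = -0.7160. V = [p*·19.9448 + (1−p*)·38.0089]/1.11 = 24.1412. B = V − Δ·S = 86.4312.
Each (Δ,B) replicates both successor values, so the strategy is self-financing and V0 is arbitrage-free.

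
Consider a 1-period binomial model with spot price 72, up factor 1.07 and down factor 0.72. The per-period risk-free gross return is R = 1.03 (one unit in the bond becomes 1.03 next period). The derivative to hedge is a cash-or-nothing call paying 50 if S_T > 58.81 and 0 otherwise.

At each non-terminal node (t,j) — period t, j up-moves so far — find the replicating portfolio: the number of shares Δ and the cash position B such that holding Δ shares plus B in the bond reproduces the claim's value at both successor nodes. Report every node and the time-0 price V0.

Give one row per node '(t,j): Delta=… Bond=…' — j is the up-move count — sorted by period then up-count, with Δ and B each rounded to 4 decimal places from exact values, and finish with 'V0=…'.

(0,0): Delta=1.9841 Bond=-99.8613
V0=42.9958

Under the risk-neutral measure, an up-move has probability p* = (R−d)/(u−d) = 0.8857 and values discount at R = 1.03.
At expiry t=1: V(1,0)=0.0000, V(1,1)=50.0000
(0,0): S=72.0000. Δ = (V_up−V_dn)/(S_up−S_dn) = (50.0000−0.0000)/(77.0400−51.8400) = 1.9841. V = [p*·50.0000 + (1−p*)·0.0000]/1.03 = 42.9958. B = V − Δ·S = -99.8613.
Root portfolio cost Δ·72+B reproduces V0=42.9958.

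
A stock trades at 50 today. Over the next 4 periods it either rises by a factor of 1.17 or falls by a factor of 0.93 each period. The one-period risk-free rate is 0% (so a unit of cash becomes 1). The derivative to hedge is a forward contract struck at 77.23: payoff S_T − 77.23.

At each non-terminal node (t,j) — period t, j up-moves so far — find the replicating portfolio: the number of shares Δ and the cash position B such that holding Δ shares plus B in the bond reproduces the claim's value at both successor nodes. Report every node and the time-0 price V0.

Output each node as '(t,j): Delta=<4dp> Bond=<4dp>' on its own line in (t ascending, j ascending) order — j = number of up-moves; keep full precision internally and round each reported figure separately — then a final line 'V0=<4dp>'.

Since d<R<u, set p* = (R−d)/(u−d) = 0.2917; price each node as the discounted p*-expectation of its children.
Terminal payoffs: V(4,0)=-39.8274, V(4,1)=-30.1751, V(4,2)=-18.0319, V(4,3)=-2.7550, V(4,4)=16.4644
(3,0): S=40.2179. Δ = (V_up−V_dn)/(S_up−S_dn) = (-30.1751−-39.8274)/(47.0549−37.4026) = 1.0000. V = [p*·-30.1751 + (1−p*)·-39.8274]/1 = -37.0121. B = V − Δ·S = -77.2300.
(3,1): S=50.5967. Δ = (V_up−V_dn)/(S_up−S_dn) = (-18.0319−-30.1751)/(59.1981−47.0549) = 1.0000. V = [p*·-18.0319 + (1−p*)·-30.1751]/1 = -26.6334. B = V − Δ·S = -77.2300.
(3,2): S=63.6538. Δ = (V_up−V_dn)/(S_up−S_dn) = (-2.7550−-18.0319)/(74.4750−59.1981) = 1.0000. V = [p*·-2.7550 + (1−p*)·-18.0319]/1 = -13.5762. B = V − Δ·S = -77.2300.
(3,3): S=80.0806. Δ = (V_up−V_dn)/(S_up−S_dn) = (16.4644−-2.7550)/(93.6944−74.4750) = 1.0000. V = [p*·16.4644 + (1−p*)·-2.7550]/1 = 2.8506. B = V − Δ·S = -77.2300.
(2,0): S=43.2450. Δ = (V_up−V_dn)/(S_up−S_dn) = (-26.6334−-37.0121)/(50.5967−40.2179) = 1.0000. V = [p*·-26.6334 + (1−p*)·-37.0121]/1 = -33.9850. B = V − Δ·S = -77.2300.
(2,1): S=54.4050. Δ = (V_up−V_dn)/(S_up−S_dn) = (-13.5762−-26.6334)/(63.6538−50.5967) = 1.0000. V = [p*·-13.5762 + (1−p*)·-26.6334]/1 = -22.8250. B = V − Δ·S = -77.2300.
(2,2): S=68.4450. Δ = (V_up−V_dn)/(S_up−S_dn) = (2.8506−-13.5762)/(80.0806−63.6538) = 1.0000. V = [p*·2.8506 + (1−p*)·-13.5762]/1 = -8.7850. B = V − Δ·S = -77.2300.
(1,0): S=46.5000. Δ = (V_up−V_dn)/(S_up−S_dn) = (-22.8250−-33.9850)/(54.4050−43.2450) = 1.0000. V = [p*·-22.8250 + (1−p*)·-33.9850]/1 = -30.7300. B = V − Δ·S = -77.2300.
(1,1): S=58.5000. Δ = (V_up−V_dn)/(S_up−S_dn) = (-8.7850−-22.8250)/(68.4450−54.4050) = 1.0000. V = [p*·-8.7850 + (1−p*)·-22.8250]/1 = -18.7300. B = V − Δ·S = -77.2300.
(0,0): S=50.0000. Δ = (V_up−V_dn)/(S_up−S_dn) = (-18.7300−-30.7300)/(58.5000−46.5000) = 1.0000. V = [p*·-18.7300 + (1−p*)·-30.7300]/1 = -27.2300. B = V − Δ·S = -77.2300.
Each (Δ,B) replicates both successor values, so the strategy is self-financing and V0 is arbitrage-free.

(0,0): Delta=1.0000 Bond=-77.2300
(1,0): Delta=1.0000 Bond=-77.2300
(1,1): Delta=1.0000 Bond=-77.2300
(2,0): Delta=1.0000 Bond=-77.2300
(2,1): Delta=1.0000 Bond=-77.2300
(2,2): Delta=1.0000 Bond=-77.2300
(3,0): Delta=1.0000 Bond=-77.2300
(3,1): Delta=1.0000 Bond=-77.2300
(3,2): Delta=1.0000 Bond=-77.2300
(3,3): Delta=1.0000 Bond=-77.2300
V0=-27.2300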